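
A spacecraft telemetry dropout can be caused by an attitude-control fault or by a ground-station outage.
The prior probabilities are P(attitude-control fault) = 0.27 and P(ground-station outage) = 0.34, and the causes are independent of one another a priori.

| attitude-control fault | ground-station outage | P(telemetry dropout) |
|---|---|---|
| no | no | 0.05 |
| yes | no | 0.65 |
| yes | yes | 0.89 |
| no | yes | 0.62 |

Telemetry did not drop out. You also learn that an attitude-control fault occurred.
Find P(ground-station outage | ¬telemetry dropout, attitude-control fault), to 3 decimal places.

P(¬telemetry dropout | attitude-control fault) = 0.35·0.66 + 0.11·0.34 = 0.231000 + 0.037400 = 0.268400
The ground-station outage-present share is 0.11·0.34 = 0.037400.
So P(ground-station outage | ¬telemetry dropout, attitude-control fault) = 0.037400/0.268400 ≈ 0.139.

P(ground-station outage | ¬telemetry dropout, attitude-control fault) ≈ 0.139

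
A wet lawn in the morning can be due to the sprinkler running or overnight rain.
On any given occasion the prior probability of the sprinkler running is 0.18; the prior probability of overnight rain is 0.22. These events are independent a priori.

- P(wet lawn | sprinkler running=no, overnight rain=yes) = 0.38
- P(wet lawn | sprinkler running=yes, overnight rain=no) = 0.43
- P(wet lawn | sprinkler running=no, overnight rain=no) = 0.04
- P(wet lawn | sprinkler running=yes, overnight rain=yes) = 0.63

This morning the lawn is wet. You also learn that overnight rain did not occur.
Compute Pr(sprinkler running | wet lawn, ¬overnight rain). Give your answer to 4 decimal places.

P(wet lawn | ¬overnight rain) = 0.04×0.82 + 0.43×0.18 = 0.032800 + 0.077400 = 0.110200
Of this, 0.077400 comes from 0.43×0.18 (the sprinkler running=true cases).
P(sprinkler running | wet lawn, ¬overnight rain) = 0.077400 / 0.110200 ≈ 0.7024

Pr(sprinkler running | wet lawn, ¬overnight rain) ≈ 0.7024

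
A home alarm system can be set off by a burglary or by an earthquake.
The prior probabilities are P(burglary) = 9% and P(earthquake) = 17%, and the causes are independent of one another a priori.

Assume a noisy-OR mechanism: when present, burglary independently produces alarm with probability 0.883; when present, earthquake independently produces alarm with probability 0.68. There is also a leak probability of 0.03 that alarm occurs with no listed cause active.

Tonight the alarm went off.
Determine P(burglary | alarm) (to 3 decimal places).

Under noisy-OR, P(alarm | causes) = 1 − (1−0.03)·∏(1−qᵢ) over the active causes.
P(alarm) = 0.03·0.91·0.83 + 0.6896·0.91·0.17 + 0.88651·0.09·0.83 + 0.963683·0.09·0.17 = 0.022659 + 0.106681 + 0.066222 + 0.014744 = 0.210306
Restricting to configurations with burglary present: 0.066222 + 0.014744 = 0.080966.
So P(burglary | alarm) = 0.080966/0.210306 ≈ 0.385.

P(burglary | alarm) ≈ 0.385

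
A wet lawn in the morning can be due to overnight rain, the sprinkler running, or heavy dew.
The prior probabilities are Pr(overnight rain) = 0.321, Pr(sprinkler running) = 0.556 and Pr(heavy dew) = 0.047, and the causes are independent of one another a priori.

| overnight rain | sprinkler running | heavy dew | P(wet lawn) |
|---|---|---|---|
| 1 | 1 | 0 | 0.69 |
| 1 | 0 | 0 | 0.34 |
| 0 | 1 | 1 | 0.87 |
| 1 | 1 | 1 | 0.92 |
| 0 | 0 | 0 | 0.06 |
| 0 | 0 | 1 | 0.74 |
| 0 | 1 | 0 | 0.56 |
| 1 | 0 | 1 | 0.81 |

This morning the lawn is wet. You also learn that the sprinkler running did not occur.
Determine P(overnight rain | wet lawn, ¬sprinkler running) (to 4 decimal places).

P(wet lawn | ¬sprinkler running) = 0.06×0.679×0.953 + 0.74×0.679×0.047 + 0.34×0.321×0.953 + 0.81×0.321×0.047 = 0.038825 + 0.023616 + 0.104010 + 0.012220 = 0.178671
Of this, 0.116230 comes from 0.104010 + 0.012220 (the overnight rain=true cases).
So P(overnight rain | wet lawn, ¬sprinkler running) = 0.116230/0.178671 ≈ 0.6505.

P(overnight rain | wet lawn, ¬sprinkler running) ≈ 0.6505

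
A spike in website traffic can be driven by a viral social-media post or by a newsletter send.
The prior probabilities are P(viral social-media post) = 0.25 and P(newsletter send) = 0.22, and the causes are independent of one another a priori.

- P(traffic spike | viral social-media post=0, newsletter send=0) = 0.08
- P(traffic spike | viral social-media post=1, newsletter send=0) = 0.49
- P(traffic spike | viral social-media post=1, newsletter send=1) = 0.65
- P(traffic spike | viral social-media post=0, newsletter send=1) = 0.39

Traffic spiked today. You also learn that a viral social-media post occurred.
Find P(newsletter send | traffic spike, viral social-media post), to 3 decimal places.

For the numerator, keep only newsletter send=true terms: 0.65·0.22 = 0.143000
The normalizing constant is 0.49·0.78 + 0.65·0.22 = 0.525200
P(newsletter send | traffic spike, viral social-media post) = 0.143000/0.525200 ≈ 0.272

P(newsletter send | traffic spike, viral social-media post) ≈ 0.272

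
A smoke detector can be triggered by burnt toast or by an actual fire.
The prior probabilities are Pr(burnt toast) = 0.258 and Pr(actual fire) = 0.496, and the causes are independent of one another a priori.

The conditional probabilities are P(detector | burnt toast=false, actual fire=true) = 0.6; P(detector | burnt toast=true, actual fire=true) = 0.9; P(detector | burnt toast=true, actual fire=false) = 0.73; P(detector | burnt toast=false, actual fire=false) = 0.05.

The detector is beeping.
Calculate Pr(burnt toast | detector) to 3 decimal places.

For the numerator, keep only burnt toast=true terms: 0.094923 + 0.115171 = 0.210094
Denominator P(detector): 0.05×0.742×0.504 + 0.6×0.742×0.496 + 0.73×0.258×0.504 + 0.9×0.258×0.496 = 0.449611
Posterior = 0.210094 / 0.449611 ≈ 0.467

Pr(burnt toast | detector) ≈ 0.467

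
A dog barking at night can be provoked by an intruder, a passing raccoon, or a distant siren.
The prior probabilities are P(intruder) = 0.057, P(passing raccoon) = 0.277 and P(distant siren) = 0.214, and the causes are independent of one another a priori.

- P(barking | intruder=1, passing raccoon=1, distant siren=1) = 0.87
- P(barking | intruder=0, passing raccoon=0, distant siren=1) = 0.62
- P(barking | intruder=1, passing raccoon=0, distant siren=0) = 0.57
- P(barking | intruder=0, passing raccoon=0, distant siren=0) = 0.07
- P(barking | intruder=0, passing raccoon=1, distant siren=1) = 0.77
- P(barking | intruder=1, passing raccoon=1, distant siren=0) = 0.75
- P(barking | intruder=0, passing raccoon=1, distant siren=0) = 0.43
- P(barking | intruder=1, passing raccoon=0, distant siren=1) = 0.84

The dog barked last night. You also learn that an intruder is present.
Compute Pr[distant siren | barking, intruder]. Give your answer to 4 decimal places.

Pr[distant siren | barking, intruder] ≈ 0.2715

Weight on distant siren=true, given the evidence: 0.129966 + 0.051572 = 0.181538
The normalizing constant is 0.57·0.723·0.786 + 0.84·0.723·0.214 + 0.75·0.277·0.786 + 0.87·0.277·0.214 = 0.668748
P(distant siren | barking, intruder) = 0.181538/0.668748 ≈ 0.2715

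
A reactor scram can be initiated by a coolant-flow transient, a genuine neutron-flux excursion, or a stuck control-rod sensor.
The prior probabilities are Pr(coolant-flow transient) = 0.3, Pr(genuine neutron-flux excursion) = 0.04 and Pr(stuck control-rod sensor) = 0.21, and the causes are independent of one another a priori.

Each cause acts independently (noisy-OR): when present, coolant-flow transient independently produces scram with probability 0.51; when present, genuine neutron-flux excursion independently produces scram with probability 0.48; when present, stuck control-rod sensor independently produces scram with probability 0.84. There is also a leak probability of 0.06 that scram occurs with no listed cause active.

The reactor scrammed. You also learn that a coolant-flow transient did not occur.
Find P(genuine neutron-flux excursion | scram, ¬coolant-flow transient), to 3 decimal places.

Under noisy-OR, P(scram | causes) = 1 − (1−0.06)·∏(1−qᵢ) over the active causes.
Numerator (weight on configurations with genuine neutron-flux excursion): 0.016154 + 0.007743 = 0.023897
The normalizing constant is 0.06×0.96×0.79 + 0.8496×0.96×0.21 + 0.5112×0.04×0.79 + 0.921792×0.04×0.21 = 0.240680
P(genuine neutron-flux excursion | scram, ¬coolant-flow transient) = 0.023897/0.240680 ≈ 0.099

P(genuine neutron-flux excursion | scram, ¬coolant-flow transient) ≈ 0.099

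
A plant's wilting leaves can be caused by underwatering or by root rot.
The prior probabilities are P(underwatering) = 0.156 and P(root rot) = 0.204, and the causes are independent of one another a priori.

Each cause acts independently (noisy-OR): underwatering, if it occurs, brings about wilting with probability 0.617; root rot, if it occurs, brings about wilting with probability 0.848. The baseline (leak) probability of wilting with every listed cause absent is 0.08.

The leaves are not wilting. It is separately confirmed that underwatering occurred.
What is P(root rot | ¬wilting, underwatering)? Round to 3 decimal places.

Under noisy-OR, P(wilting | causes) = 1 − (1−0.08)·∏(1−qᵢ) over the active causes.
Weight on root rot=true, given the evidence: 0.053559·0.204 = 0.010926
Denominator P(¬wilting | underwatering): 0.35236·0.796 + 0.053559·0.204 = 0.291405
P(root rot | ¬wilting, underwatering) = 0.010926/0.291405 ≈ 0.037

P(root rot | ¬wilting, underwatering) ≈ 0.037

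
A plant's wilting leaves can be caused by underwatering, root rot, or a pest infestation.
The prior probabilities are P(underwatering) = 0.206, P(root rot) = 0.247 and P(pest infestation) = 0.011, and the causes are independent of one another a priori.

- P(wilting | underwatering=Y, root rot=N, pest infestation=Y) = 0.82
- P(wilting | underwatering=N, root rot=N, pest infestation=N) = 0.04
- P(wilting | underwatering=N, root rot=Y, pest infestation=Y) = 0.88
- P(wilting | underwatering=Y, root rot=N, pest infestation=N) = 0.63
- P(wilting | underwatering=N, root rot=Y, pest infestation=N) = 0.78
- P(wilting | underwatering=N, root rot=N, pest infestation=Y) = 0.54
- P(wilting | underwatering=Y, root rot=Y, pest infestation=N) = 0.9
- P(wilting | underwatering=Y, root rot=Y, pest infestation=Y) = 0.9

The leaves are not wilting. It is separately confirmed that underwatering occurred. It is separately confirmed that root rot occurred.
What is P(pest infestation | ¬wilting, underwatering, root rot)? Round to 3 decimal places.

For the numerator, keep only pest infestation=true terms: 0.1*0.011 = 0.001100
The normalizing constant is 0.1*0.989 + 0.1*0.011 = 0.100000
Posterior = 0.001100 / 0.100000 ≈ 0.011

P(pest infestation | ¬wilting, underwatering, root rot) ≈ 0.011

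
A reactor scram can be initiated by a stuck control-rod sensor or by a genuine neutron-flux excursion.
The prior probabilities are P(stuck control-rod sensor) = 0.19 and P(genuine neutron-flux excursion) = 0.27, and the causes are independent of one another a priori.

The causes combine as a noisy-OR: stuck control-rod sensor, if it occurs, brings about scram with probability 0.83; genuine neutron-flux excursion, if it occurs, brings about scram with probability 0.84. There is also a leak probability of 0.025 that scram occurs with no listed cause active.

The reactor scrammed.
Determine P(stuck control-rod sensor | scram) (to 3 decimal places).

P(stuck control-rod sensor | scram) ≈ 0.454

Under noisy-OR, P(scram | causes) = 1 − (1−0.025)·∏(1−qᵢ) over the active causes.
Weight on stuck control-rod sensor=true, given the evidence: 0.115710 + 0.049940 = 0.165650
The normalizing constant is 0.025·0.81·0.73 + 0.844·0.81·0.27 + 0.83425·0.19·0.73 + 0.97348·0.19·0.27 = 0.365016
P(stuck control-rod sensor | scram) = 0.165650/0.365016 ≈ 0.454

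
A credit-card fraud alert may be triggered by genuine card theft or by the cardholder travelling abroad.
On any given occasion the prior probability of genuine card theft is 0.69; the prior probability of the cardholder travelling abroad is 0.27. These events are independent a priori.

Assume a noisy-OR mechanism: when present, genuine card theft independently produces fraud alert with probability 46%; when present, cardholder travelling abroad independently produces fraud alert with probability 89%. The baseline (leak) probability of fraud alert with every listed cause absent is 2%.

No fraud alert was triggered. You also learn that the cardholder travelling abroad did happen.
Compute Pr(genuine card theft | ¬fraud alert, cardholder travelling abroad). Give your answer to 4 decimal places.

Pr(genuine card theft | ¬fraud alert, cardholder travelling abroad) ≈ 0.5459

Under noisy-OR, P(fraud alert | causes) = 1 − (1−0.02)·∏(1−qᵢ) over the active causes.
Numerator (weight on configurations with genuine card theft): 0.058212·0.69 = 0.040166
Normalizer over all consistent configurations: 0.1078·0.31 + 0.058212·0.69 = 0.073584
Posterior = 0.040166 / 0.073584 ≈ 0.5459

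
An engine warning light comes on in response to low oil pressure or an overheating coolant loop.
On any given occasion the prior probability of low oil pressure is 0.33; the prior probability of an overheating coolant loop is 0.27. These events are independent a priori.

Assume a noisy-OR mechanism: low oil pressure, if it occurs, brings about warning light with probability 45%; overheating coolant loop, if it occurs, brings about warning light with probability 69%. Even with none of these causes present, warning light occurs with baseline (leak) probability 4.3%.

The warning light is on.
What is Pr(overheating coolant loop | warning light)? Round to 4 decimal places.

Under noisy-OR, P(warning light | causes) = 1 − (1−0.043)·∏(1−qᵢ) over the active causes.
For the numerator, keep only overheating coolant loop=true terms: 0.127232 + 0.074562 = 0.201794
Denominator P(warning light): 0.043×0.67×0.73 + 0.70333×0.67×0.27 + 0.47365×0.33×0.73 + 0.836831×0.33×0.27 = 0.336927
P(overheating coolant loop | warning light) = 0.201794/0.336927 ≈ 0.5989

Pr(overheating coolant loop | warning light) ≈ 0.5989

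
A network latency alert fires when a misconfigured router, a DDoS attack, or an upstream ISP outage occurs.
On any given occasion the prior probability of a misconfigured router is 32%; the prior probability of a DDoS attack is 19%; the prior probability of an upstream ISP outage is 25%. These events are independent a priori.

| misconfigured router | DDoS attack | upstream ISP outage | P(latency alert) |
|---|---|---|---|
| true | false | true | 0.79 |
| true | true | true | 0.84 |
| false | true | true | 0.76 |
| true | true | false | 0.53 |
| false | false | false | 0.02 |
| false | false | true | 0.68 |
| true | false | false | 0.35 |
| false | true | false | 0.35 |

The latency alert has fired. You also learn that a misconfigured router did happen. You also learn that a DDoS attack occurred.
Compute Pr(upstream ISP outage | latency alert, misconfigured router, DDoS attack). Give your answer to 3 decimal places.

Sum P(latency alert|·) weighted by the priors over both values of upstream ISP outage:
  P(latency alert | misconfigured router, DDoS attack) = 0.53·0.75 + 0.84·0.25
        = 0.397500 + 0.210000 = 0.607500
Keeping only the upstream ISP outage-present terms gives 0.210000, so
  P(upstream ISP outage | latency alert, misconfigured router, DDoS attack) = 0.210000 / 0.607500 ≈ 0.346

Pr(upstream ISP outage | latency alert, misconfigured router, DDoS attack) ≈ 0.346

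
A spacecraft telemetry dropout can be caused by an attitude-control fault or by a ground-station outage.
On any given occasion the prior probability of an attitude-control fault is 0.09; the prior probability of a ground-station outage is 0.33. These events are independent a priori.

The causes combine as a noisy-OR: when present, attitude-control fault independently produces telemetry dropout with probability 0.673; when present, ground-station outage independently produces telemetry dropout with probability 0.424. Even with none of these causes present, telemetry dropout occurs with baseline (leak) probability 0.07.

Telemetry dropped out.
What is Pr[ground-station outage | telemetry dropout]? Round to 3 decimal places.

Pr[ground-station outage | telemetry dropout] ≈ 0.659

Under noisy-OR, P(telemetry dropout | causes) = 1 − (1−0.07)·∏(1−qᵢ) over the active causes.
By total probability over the 4 (attitude-control fault, ground-station outage) configurations:
  P(telemetry dropout) = 0.07*0.91*0.67 + 0.46432*0.91*0.33 + 0.69589*0.09*0.67 + 0.824833*0.09*0.33
        = 0.042679 + 0.139435 + 0.041962 + 0.024498 = 0.248574
Configurations with ground-station outage contribute 0.163933, so
  P(ground-station outage | telemetry dropout) = 0.163933 / 0.248574 ≈ 0.659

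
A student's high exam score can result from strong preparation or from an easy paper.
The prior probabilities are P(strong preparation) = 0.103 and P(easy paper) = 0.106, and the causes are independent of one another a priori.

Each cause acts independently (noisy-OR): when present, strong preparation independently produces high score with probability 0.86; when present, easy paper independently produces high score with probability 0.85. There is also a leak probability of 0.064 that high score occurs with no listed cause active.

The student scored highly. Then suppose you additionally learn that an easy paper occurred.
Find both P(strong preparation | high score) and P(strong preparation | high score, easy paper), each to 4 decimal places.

P(strong preparation | high score) ≈ 0.4054; P(strong preparation | high score, easy paper) ≈ 0.1158

Under noisy-OR, P(high score | causes) = 1 − (1−0.064)·∏(1−qᵢ) over the active causes.
By total probability over the 4 (strong preparation, easy paper) configurations:
  P(high score) = 0.064×0.897×0.894 + 0.8596×0.897×0.106 + 0.86896×0.103×0.894 + 0.980344×0.103×0.106
        = 0.051323 + 0.081732 + 0.080016 + 0.010703 = 0.223774
Configurations with strong preparation contribute 0.090719, so
  P(strong preparation | high score) = 0.090719 / 0.223774 ≈ 0.4054

Now condition on the additional information:
Numerator (weight on configurations with strong preparation): 0.980344*0.103 = 0.100975
The normalizing constant is 0.8596*0.897 + 0.980344*0.103 = 0.872036
Posterior = 0.100975 / 0.872036 ≈ 0.1158
Conditioning on easy paper lowers the posterior on strong preparation: the classic explaining-away effect in a common-effect structure.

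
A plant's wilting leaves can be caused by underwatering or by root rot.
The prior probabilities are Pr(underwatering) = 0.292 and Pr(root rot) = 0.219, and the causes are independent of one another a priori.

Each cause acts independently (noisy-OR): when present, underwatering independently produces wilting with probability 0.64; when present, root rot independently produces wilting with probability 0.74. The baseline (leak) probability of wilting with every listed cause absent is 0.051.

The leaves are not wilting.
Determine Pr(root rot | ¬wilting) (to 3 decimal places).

Under noisy-OR, P(wilting | causes) = 1 − (1−0.051)·∏(1−qᵢ) over the active causes.
For the numerator, keep only root rot=true terms: 0.038258 + 0.005680 = 0.043938
Denominator P(¬wilting): 0.949·0.708·0.781 + 0.24674·0.708·0.219 + 0.34164·0.292·0.781 + 0.088826·0.292·0.219 = 0.646598
Posterior = 0.043938 / 0.646598 ≈ 0.068

Pr(root rot | ¬wilting) ≈ 0.068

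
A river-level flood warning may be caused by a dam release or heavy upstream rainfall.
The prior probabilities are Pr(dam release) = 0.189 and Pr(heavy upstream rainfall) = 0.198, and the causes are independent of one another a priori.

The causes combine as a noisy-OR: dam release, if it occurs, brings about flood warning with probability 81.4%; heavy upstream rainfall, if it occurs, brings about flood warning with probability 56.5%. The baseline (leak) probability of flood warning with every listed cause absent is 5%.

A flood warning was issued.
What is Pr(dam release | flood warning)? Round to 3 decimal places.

Under noisy-OR, P(flood warning | causes) = 1 − (1−0.05)·∏(1−qᵢ) over the active causes.
Sum P(flood warning|·) weighted by the priors over the 4 (dam release, heavy upstream rainfall) configurations:
  P(flood warning) = 0.05×0.811×0.802 + 0.58675×0.811×0.198 + 0.8233×0.189×0.802 + 0.923135×0.189×0.198
        = 0.032521 + 0.094219 + 0.124794 + 0.034546 = 0.286080
Keeping only the dam release-present terms gives 0.159340, so
  P(dam release | flood warning) = 0.159340 / 0.286080 ≈ 0.557

Pr(dam release | flood warning) ≈ 0.557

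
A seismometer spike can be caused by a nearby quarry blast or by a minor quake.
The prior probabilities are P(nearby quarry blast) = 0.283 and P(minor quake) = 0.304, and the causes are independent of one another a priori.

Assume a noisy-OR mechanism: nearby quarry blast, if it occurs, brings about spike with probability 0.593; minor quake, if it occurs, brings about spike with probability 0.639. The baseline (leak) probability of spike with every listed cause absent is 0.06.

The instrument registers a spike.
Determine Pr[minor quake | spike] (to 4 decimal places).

Pr[minor quake | spike] ≈ 0.5901

Under noisy-OR, P(spike | causes) = 1 − (1−0.06)·∏(1−qᵢ) over the active causes.
For the numerator, keep only minor quake=true terms: 0.144003 + 0.074150 = 0.218153
Normalizer over all consistent configurations: 0.06·0.717·0.696 + 0.66066·0.717·0.304 + 0.61742·0.283·0.696 + 0.861889·0.283·0.304 = 0.369707
Posterior = 0.218153 / 0.369707 ≈ 0.5901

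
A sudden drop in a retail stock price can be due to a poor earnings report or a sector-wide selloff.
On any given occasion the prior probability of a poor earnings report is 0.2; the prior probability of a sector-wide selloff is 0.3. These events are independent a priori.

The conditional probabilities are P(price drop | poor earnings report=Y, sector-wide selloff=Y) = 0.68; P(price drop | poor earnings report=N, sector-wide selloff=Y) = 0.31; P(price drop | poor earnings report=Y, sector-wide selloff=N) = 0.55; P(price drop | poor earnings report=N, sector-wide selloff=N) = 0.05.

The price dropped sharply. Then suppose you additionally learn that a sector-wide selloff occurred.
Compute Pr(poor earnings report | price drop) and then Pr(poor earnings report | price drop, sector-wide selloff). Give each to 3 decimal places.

Weight on poor earnings report=true, given the evidence: 0.077000 + 0.040800 = 0.117800
Normalizer over all consistent configurations: 0.05·0.8·0.7 + 0.31·0.8·0.3 + 0.55·0.2·0.7 + 0.68·0.2·0.3 = 0.220200
P(poor earnings report | price drop) = 0.117800/0.220200 ≈ 0.535

Now condition on the additional information:
Enumerate both values of poor earnings report and weight by the priors:
  P(price drop | sector-wide selloff) = 0.31*0.8 + 0.68*0.2
        = 0.248000 + 0.136000 = 0.384000
Keeping only the poor earnings report-present terms gives 0.136000, so
  P(poor earnings report | price drop, sector-wide selloff) = 0.136000 / 0.384000 ≈ 0.354

Pr(poor earnings report | price drop) ≈ 0.535; Pr(poor earnings report | price drop, sector-wide selloff) ≈ 0.354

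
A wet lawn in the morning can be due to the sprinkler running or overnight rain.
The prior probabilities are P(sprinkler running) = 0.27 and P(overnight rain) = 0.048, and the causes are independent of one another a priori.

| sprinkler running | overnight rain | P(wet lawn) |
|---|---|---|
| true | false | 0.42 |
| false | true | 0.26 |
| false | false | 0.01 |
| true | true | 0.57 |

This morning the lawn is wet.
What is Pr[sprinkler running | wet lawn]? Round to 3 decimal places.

Pr[sprinkler running | wet lawn] ≈ 0.878

For the numerator, keep only sprinkler running=true terms: 0.107957 + 0.007387 = 0.115344
Normalizer over all consistent configurations: 0.01×0.73×0.952 + 0.26×0.73×0.048 + 0.42×0.27×0.952 + 0.57×0.27×0.048 = 0.131404
P(sprinkler running | wet lawn) = 0.115344/0.131404 ≈ 0.878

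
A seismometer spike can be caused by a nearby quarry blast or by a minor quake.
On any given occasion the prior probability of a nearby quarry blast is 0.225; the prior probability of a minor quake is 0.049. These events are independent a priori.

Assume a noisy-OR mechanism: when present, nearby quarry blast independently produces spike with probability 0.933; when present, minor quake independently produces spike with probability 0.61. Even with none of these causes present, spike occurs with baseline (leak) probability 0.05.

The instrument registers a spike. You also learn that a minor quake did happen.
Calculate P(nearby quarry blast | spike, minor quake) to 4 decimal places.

P(nearby quarry blast | spike, minor quake) ≈ 0.3102

Under noisy-OR, P(spike | causes) = 1 − (1−0.05)·∏(1−qᵢ) over the active causes.
Weight on nearby quarry blast=true, given the evidence: 0.975177·0.225 = 0.219415
Denominator P(spike | minor quake): 0.6295·0.775 + 0.975177·0.225 = 0.707277
P(nearby quarry blast | spike, minor quake) = 0.219415/0.707277 ≈ 0.3102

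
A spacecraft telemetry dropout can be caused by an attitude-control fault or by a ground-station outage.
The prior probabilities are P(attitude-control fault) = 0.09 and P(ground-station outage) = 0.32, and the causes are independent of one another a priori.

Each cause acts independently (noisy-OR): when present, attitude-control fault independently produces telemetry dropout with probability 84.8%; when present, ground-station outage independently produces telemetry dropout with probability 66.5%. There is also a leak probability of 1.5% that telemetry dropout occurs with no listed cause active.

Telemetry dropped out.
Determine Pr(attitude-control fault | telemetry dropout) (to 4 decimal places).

Under noisy-OR, P(telemetry dropout | causes) = 1 − (1−0.015)·∏(1−qᵢ) over the active causes.
By total probability over the 4 (attitude-control fault, ground-station outage) configurations:
  P(telemetry dropout) = 0.015*0.91*0.68 + 0.670025*0.91*0.32 + 0.85028*0.09*0.68 + 0.949844*0.09*0.32
        = 0.009282 + 0.195111 + 0.052037 + 0.027356 = 0.283786
The terms with attitude-control fault present sum to 0.079393, so
  P(attitude-control fault | telemetry dropout) = 0.079393 / 0.283786 ≈ 0.2798

Pr(attitude-control fault | telemetry dropout) ≈ 0.2798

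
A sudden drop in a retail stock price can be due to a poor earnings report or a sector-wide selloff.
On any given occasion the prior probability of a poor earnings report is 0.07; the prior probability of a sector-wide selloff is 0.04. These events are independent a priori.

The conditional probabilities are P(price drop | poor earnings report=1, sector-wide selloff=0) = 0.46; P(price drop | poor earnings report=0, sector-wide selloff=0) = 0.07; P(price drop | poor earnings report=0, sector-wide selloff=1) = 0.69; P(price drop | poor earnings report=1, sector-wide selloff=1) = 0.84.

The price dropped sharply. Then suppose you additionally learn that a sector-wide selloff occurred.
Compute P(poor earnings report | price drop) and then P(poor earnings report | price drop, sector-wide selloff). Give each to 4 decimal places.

P(poor earnings report | price drop) ≈ 0.2739; P(poor earnings report | price drop, sector-wide selloff) ≈ 0.0839

Numerator (weight on configurations with poor earnings report): 0.030912 + 0.002352 = 0.033264
Normalizer over all consistent configurations: 0.07·0.93·0.96 + 0.69·0.93·0.04 + 0.46·0.07·0.96 + 0.84·0.07·0.04 = 0.121428
Posterior = 0.033264 / 0.121428 ≈ 0.2739

With the extra evidence:
P(price drop | sector-wide selloff) = 0.69·0.93 + 0.84·0.07 = 0.641700 + 0.058800 = 0.700500
Restricting to configurations with poor earnings report present: 0.84·0.07 = 0.058800.
P(poor earnings report | price drop, sector-wide selloff) = 0.058800 / 0.700500 ≈ 0.0839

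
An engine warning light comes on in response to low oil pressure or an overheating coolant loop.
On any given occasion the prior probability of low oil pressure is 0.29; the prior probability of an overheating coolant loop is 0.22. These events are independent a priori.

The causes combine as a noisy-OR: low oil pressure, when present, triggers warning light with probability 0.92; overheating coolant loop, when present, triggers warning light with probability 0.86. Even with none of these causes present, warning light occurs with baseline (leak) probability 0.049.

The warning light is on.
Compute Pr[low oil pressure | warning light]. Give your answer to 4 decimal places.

Pr[low oil pressure | warning light] ≈ 0.6260

Under noisy-OR, P(warning light | causes) = 1 − (1−0.049)·∏(1−qᵢ) over the active causes.
P(warning light) = 0.049*0.71*0.78 + 0.86686*0.71*0.22 + 0.92392*0.29*0.78 + 0.989349*0.29*0.22 = 0.027136 + 0.135404 + 0.208991 + 0.063120 = 0.434651
Of this, 0.272111 comes from 0.208991 + 0.063120 (the low oil pressure=true cases).
So P(low oil pressure | warning light) = 0.272111/0.434651 ≈ 0.6260.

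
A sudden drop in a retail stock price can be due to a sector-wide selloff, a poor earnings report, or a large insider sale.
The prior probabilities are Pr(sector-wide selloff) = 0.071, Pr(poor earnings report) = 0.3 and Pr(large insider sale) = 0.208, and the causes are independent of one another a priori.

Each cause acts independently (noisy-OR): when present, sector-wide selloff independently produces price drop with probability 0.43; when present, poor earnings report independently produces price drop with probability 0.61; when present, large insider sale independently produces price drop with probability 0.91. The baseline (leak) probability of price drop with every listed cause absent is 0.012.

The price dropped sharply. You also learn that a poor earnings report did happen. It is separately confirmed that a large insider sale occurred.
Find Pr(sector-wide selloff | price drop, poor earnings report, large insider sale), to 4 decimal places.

Under noisy-OR, P(price drop | causes) = 1 − (1−0.012)·∏(1−qᵢ) over the active causes.
Weight on sector-wide selloff=true, given the evidence: 0.980233*0.071 = 0.069597
The normalizing constant is 0.965321*0.929 + 0.980233*0.071 = 0.966380
P(sector-wide selloff | price drop, poor earnings report, large insider sale) = 0.069597/0.966380 ≈ 0.0720

Pr(sector-wide selloff | price drop, poor earnings report, large insider sale) ≈ 0.0720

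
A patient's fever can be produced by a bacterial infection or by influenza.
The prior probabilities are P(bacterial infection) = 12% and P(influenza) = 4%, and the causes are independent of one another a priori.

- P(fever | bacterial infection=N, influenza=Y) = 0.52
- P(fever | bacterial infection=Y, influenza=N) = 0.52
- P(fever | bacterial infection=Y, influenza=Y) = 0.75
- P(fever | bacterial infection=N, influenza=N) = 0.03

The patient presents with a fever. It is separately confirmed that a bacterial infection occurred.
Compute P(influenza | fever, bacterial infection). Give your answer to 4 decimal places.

P(influenza | fever, bacterial infection) ≈ 0.0567

Sum P(fever|·) weighted by the priors over both values of influenza:
  P(fever | bacterial infection) = 0.52·0.96 + 0.75·0.04
        = 0.499200 + 0.030000 = 0.529200
Keeping only the influenza-present terms gives 0.030000, so
  P(influenza | fever, bacterial infection) = 0.030000 / 0.529200 ≈ 0.0567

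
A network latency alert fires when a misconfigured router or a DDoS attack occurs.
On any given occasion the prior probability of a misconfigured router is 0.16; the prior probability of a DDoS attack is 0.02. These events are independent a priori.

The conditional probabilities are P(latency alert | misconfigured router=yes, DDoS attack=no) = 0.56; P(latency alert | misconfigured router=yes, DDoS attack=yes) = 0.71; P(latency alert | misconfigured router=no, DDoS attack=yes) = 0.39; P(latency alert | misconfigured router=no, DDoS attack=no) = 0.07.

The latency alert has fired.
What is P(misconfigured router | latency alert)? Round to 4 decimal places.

P(latency alert) = 0.07·0.84·0.98 + 0.39·0.84·0.02 + 0.56·0.16·0.98 + 0.71·0.16·0.02 = 0.057624 + 0.006552 + 0.087808 + 0.002272 = 0.154256
Of this, 0.090080 comes from 0.087808 + 0.002272 (the misconfigured router=true cases).
P(misconfigured router | latency alert) = 0.090080 / 0.154256 ≈ 0.5840

P(misconfigured router | latency alert) ≈ 0.5840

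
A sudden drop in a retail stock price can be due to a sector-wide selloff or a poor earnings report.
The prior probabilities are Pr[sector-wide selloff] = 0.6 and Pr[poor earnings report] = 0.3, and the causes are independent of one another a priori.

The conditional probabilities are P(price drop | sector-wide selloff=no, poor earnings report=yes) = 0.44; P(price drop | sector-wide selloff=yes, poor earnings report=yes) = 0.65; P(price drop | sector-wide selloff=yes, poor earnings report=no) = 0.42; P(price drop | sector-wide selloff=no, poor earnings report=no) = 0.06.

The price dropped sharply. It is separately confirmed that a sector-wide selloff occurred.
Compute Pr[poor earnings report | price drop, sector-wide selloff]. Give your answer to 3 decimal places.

For the numerator, keep only poor earnings report=true terms: 0.65*0.3 = 0.195000
Denominator P(price drop | sector-wide selloff): 0.42*0.7 + 0.65*0.3 = 0.489000
P(poor earnings report | price drop, sector-wide selloff) = 0.195000/0.489000 ≈ 0.399

Pr[poor earnings report | price drop, sector-wide selloff] ≈ 0.399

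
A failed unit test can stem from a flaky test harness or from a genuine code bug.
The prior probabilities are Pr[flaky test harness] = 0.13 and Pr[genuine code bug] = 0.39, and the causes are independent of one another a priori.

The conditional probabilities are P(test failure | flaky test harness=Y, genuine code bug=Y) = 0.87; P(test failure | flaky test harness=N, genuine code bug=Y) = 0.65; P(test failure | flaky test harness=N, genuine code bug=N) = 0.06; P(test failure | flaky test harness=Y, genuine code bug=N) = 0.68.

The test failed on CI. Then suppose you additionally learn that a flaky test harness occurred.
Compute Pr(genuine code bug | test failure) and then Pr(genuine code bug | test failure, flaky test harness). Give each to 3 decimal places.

Pr(genuine code bug | test failure) ≈ 0.755; Pr(genuine code bug | test failure, flaky test harness) ≈ 0.450

Weight on genuine code bug=true, given the evidence: 0.220545 + 0.044109 = 0.264654
Denominator P(test failure): 0.06*0.87*0.61 + 0.65*0.87*0.39 + 0.68*0.13*0.61 + 0.87*0.13*0.39 = 0.350420
P(genuine code bug | test failure) = 0.264654/0.350420 ≈ 0.755

Now also conditioning on flaky test harness=true:
Enumerate both values of genuine code bug and weight by the priors:
  P(test failure | flaky test harness) = 0.68*0.61 + 0.87*0.39
        = 0.414800 + 0.339300 = 0.754100
Keeping only the genuine code bug-present terms gives 0.339300, so
  P(genuine code bug | test failure, flaky test harness) = 0.339300 / 0.754100 ≈ 0.450
The drop from 0.755 to 0.450 is the explaining-away (discounting) effect.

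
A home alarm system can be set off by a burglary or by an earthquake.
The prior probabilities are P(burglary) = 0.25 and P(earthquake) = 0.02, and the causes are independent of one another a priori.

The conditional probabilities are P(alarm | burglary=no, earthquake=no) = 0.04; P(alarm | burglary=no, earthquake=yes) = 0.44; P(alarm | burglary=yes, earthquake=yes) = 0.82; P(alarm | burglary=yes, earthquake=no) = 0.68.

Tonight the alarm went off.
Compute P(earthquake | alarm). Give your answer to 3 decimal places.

Sum P(alarm|·) weighted by the priors over the 4 (burglary, earthquake) configurations:
  P(alarm) = 0.04×0.75×0.98 + 0.44×0.75×0.02 + 0.68×0.25×0.98 + 0.82×0.25×0.02
        = 0.029400 + 0.006600 + 0.166600 + 0.004100 = 0.206700
Configurations with earthquake contribute 0.010700, so
  P(earthquake | alarm) = 0.010700 / 0.206700 ≈ 0.052

P(earthquake | alarm) ≈ 0.052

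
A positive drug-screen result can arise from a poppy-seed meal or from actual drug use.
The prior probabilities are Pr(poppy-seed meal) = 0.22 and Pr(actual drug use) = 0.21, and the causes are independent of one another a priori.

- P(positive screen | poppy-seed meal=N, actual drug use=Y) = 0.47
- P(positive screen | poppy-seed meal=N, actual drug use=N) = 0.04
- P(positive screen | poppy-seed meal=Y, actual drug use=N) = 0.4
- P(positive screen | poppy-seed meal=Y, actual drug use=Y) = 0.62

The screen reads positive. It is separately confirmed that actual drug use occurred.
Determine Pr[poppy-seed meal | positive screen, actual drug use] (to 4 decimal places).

Pr[poppy-seed meal | positive screen, actual drug use] ≈ 0.2712

Numerator (weight on configurations with poppy-seed meal): 0.62*0.22 = 0.136400
Denominator P(positive screen | actual drug use): 0.47*0.78 + 0.62*0.22 = 0.503000
Posterior = 0.136400 / 0.503000 ≈ 0.2712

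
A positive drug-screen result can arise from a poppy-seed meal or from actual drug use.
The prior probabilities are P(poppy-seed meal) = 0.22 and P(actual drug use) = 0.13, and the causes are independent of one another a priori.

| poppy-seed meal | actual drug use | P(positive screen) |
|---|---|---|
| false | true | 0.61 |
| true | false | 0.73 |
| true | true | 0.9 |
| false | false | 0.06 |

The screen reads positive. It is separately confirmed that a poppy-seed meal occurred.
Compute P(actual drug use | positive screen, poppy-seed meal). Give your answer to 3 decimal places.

For the numerator, keep only actual drug use=true terms: 0.9·0.13 = 0.117000
The normalizing constant is 0.73·0.87 + 0.9·0.13 = 0.752100
P(actual drug use | positive screen, poppy-seed meal) = 0.117000/0.752100 ≈ 0.156

P(actual drug use | positive screen, poppy-seed meal) ≈ 0.156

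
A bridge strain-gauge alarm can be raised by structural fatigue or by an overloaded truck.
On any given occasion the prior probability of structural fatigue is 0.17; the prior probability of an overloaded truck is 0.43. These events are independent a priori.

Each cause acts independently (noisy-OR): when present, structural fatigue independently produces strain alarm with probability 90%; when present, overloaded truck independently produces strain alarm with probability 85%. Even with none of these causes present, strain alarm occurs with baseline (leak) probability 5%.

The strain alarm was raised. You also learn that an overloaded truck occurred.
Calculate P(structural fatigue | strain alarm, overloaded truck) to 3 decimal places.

P(structural fatigue | strain alarm, overloaded truck) ≈ 0.191

Under noisy-OR, P(strain alarm | causes) = 1 − (1−0.05)·∏(1−qᵢ) over the active causes.
P(strain alarm | overloaded truck) = 0.8575×0.83 + 0.98575×0.17 = 0.711725 + 0.167578 = 0.879303
The structural fatigue-present share is 0.98575×0.17 = 0.167578.
P(structural fatigue | strain alarm, overloaded truck) = 0.167578 / 0.879303 ≈ 0.191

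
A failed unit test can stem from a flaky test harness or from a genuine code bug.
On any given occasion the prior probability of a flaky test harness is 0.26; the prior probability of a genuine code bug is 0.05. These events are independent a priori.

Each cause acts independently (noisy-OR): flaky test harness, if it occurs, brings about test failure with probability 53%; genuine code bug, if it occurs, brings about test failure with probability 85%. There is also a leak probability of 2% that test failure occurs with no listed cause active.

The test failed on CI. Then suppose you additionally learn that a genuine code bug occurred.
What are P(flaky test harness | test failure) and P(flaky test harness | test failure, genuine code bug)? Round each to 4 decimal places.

P(flaky test harness | test failure) ≈ 0.7611; P(flaky test harness | test failure, genuine code bug) ≈ 0.2772

Under noisy-OR, P(test failure | causes) = 1 − (1−0.02)·∏(1−qᵢ) over the active causes.
P(test failure) = 0.02*0.74*0.95 + 0.853*0.74*0.05 + 0.5394*0.26*0.95 + 0.93091*0.26*0.05 = 0.014060 + 0.031561 + 0.133232 + 0.012102 = 0.190955
Restricting to configurations with flaky test harness present: 0.133232 + 0.012102 = 0.145334.
P(flaky test harness | test failure) = 0.145334 / 0.190955 ≈ 0.7611

With the extra evidence:
Enumerate both values of flaky test harness and weight by the priors:
  P(test failure | genuine code bug) = 0.853×0.74 + 0.93091×0.26
        = 0.631220 + 0.242037 = 0.873257
The terms with flaky test harness present sum to 0.242037, so
  P(flaky test harness | test failure, genuine code bug) = 0.242037 / 0.873257 ≈ 0.2772
— genuine code bug explains away the evidence for flaky test harness.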